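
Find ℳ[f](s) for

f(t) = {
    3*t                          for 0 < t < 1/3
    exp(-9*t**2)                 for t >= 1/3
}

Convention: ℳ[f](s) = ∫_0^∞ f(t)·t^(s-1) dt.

((s + 1)*uppergamma(s/2, 1) + 2)/(2*3**s*(s + 1))
  Re(s) > -1

invert the common scale on t to get t on [0, 1); exp(-t**2) on [1, ∞)
reversing the power substitution: sqrt(t) on [0, 1); exp(-t) on [1, ∞)
summing 2 kernel integrals split by 1/3 yields ℳ[f](s)
the [0, 1/3) slice contributes ∫ 3*t·t^(s-1) dt
piece [1/3, ∞): integrate exp(-9*t**2) against the kernel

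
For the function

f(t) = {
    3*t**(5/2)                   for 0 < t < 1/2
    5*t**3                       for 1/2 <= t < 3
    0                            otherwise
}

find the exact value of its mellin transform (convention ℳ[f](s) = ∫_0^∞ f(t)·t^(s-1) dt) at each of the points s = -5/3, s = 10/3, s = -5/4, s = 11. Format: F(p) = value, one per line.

F(-5/3) = -15*2**(2/3)/16 + 9*2**(1/6)/5 + 45*3**(1/3)/4
F(10/3) = -15*2**(2/3)/2432 + 9*2**(1/6)/1120 + 10935*3**(1/3)/19
F(-5/4) = -5*2**(1/4)/7 + 3*2**(3/4)/5 + 60*3**(3/4)/7
F(11) = sqrt(2)/73728 + 55974402925/32768

slice at 1/2, transform all 2 pieces, and sum them
for t in [0, 1/2): the term is ∫ 3*t**(5/2)·t^(s-1)
segment [1/2, 3) carries 5*t**3; integrate it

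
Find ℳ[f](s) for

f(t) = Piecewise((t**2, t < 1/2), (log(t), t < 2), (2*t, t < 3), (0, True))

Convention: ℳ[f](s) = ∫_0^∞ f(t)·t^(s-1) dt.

linearity at 1/2, 2 turns ℳ[f](s) into 3 summed integrals
piece [0, 1/2): integrate t**2 against the kernel
on [1/2, 2): add ∫ log(t)·t^(s-1) dt
between 2 and 3 the integrand is 2*t·t^(s-1)

(-16*2**(2*s)*s**2*(s + 2) + 4*2**(2*s)*s*(s + 1)*(s + 2)*log(2) - 4*2**(2*s)*(s + 1)*(s + 2) + 24*6**s*s**2*(s + 2) + s**2*(s + 1) + 4*s*(s + 1)*(s + 2)*log(2) + 4*(s + 1)*(s + 2))/(4*2**s*s**2*(s + 1)*(s + 2))
  Re(s) > -2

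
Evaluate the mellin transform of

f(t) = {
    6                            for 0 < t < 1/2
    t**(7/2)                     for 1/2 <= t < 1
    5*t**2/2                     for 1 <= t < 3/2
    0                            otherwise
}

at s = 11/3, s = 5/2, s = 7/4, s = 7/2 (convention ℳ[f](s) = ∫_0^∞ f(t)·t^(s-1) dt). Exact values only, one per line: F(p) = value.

along the cuts 1/2, 1, ℳ[f](s) splits into 3 integrals
on [0, 1/2) integrate f = 6 against the kernel
on [1/2, 1): add ∫ t**(7/2)·t^(s-1) dt
piece [1, 3/2): integrate 5*t**2/2 against the kernel

F(11/3) = -441/1462 - 3*2**(5/6)/5504 + 9*2**(1/3)/88 + 3645*2**(1/3)*3**(2/3)/2176
F(5/2) = -451/1152 + 3*sqrt(2)/10 + 45*sqrt(6)/32
F(7/4) = 2**(1/4)*(-80*2**(3/4) - sqrt(2) + 288 + 378*3**(3/4))/336
F(7/2) = -3083/9856 + 3*sqrt(2)/28 + 1215*sqrt(6)/704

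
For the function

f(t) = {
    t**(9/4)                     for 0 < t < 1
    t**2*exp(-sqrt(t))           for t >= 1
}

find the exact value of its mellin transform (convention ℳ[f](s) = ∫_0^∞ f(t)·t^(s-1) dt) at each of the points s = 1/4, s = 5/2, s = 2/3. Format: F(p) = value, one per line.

F(1/4) = (E*(16 + 525*sqrt(pi)*erfc(1)) + 2110)*exp(-1)/40
F(5/2) = 4/19 + 219202*exp(-1)
F(2/3) = 12/35 + 2*uppergamma(16/3, 1)

invert the shared t-power to get t**(1/4) on [0, 1); exp(-sqrt(t)) on [1, ∞)
undo the power substitution: sqrt(t) on [0, 1); exp(-t) on [1, ∞)
f breaks at 1 into 2 integrals to sum
piece [0, 1): integrate t**(9/4) against the kernel
∫ t**2*exp(-sqrt(t))·t^(s-1) over [1, ∞)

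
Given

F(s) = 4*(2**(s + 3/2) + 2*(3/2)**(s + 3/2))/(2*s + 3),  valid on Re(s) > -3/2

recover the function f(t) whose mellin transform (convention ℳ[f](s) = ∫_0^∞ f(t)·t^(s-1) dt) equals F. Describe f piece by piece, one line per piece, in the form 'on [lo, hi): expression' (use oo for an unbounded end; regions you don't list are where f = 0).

the 2 pieces separated at 3/2 each add one integral
for t in [0, 3/2): the term is ∫ 6*t**(3/2)·t^(s-1)
piece [3/2, 2): integrate 2*t**(3/2) against the kernel

on [0, 3/2): 6*t**(3/2)
on [3/2, 2): 2*t**(3/2)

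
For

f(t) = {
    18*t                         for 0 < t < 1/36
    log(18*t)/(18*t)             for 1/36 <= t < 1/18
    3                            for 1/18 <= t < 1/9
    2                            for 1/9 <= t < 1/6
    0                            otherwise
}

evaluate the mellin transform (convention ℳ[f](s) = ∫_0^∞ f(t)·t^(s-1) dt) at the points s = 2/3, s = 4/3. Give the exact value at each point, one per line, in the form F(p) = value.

F(2/3) = 6**(2/3)*(-45*2**(2/3) - 20*log(2) + 10*2**(1/3) + 10*6**(2/3) + 61)/120
F(4/3) = 6**(1/3)*(-105*2**(1/3) + 28*log(2) + 14*2**(2/3) + 42*6**(1/3) + 85)/1008

the common scale on t comes off first: 6*t on [0, 1/12); log(6*t)/(6*t) on [1/12, 1/6); 3 on [1/6, 1/3); …
invert the common scale on t to get 2*t on [0, 1/4); log(2*t)/(2*t) on [1/4, 1/2); 3 on [1/2, 1); …
reversing the common scale on t: t on [0, 1/2); log(t)/t on [1/2, 1); 3 on [1, 2); …
cuts at 1/36, 1/18, 1/9: linearity sums the 4 kernel integrals
piece [0, 1/36): integrate 18*t against the kernel
between 1/36 and 1/18 the integrand is log(18*t)/(18*t)·t^(s-1)
over [1/18, 1/9), the kernel integral of 3 enters the sum
the [1/9, 1/6) slice contributes ∫ 2·t^(s-1) dt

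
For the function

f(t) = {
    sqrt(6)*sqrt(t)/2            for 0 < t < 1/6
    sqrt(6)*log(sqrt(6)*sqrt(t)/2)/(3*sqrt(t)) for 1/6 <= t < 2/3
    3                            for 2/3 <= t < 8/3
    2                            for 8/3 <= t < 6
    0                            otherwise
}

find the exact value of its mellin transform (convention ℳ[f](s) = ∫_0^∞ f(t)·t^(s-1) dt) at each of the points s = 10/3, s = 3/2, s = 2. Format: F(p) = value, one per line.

reversing the common scale on t: sqrt(t) on [0, 1/4); log(sqrt(t))/sqrt(t) on [1/4, 1); 3 on [1, 4); …
remove the power substitution first: t on [0, 1/2); log(t)/t on [1/2, 1); 3 on [1, 2); …
breakpoints 1/6, 2/3, 8/3: one integral from each of the 4 segments
∫ over [0, 1/6) of sqrt(6)*sqrt(t)/2·t^(s-1) joins the sum
over [1/6, 2/3), the kernel integral of sqrt(6)*log(sqrt(6)*sqrt(t)/2)/(3*sqrt(t)) enters the sum
segment [2/3, 8/3) carries 3; integrate it
on [8/3, 6): add ∫ 2·t^(s-1) dt

F(10/3) = 6**(2/3)*(-682272*2**(2/3) + 2825 + 7820*log(2) + 27226112*2**(1/3) + 310122432*6**(2/3))/14357520
F(3/2) = sqrt(6)*(24*log(2) + 3743)/432
F(2) = log(2)/27 + 62869/1620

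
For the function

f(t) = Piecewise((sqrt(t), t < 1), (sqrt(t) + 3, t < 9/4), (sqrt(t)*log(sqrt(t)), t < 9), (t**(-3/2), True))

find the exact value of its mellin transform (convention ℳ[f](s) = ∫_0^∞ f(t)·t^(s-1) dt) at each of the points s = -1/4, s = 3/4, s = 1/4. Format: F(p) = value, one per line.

F(-1/4) = -4532*sqrt(3)/567 + 2*sqrt(6) + log(2**(2*sqrt(6))*3**(-2*sqrt(6) + 4*sqrt(3))) + 12
F(3/4) = -1844*sqrt(3)/675 - 4 + 213*sqrt(6)/50 + log(2**(9*sqrt(6)/10)*3**(-9*sqrt(6)/10 + 36*sqrt(3)/5))
F(1/4) = -12 - 356*sqrt(3)/135 + log(2**(sqrt(6))*3**(-sqrt(6) + 4*sqrt(3))) + 23*sqrt(6)/3

back out the power substitution: t on [0, 1); t + 3 on [1, 3/2); t*log(t) on [3/2, 3); …
summing 4 kernel integrals split by 1, 9/4, 9 yields ℳ[f](s)
on [0, 1) integrate f = sqrt(t) against the kernel
for t in [1, 9/4): the term is ∫ (sqrt(t) + 3)·t^(s-1)
∫ over [9/4, 9) of sqrt(t)*log(sqrt(t))·t^(s-1) joins the sum
between 9 and ∞ the integrand is t**(-3/2)·t^(s-1)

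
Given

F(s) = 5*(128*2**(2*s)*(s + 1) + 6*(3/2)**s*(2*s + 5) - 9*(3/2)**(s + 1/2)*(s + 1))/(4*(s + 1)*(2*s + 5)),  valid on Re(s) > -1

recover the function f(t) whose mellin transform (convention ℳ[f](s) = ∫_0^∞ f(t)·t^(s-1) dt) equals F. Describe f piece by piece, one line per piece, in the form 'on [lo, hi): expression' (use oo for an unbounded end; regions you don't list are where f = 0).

breakpoints 3/2: one integral from each of the 2 segments
for t in [0, 3/2): the term is ∫ 5*t·t^(s-1)
between 3/2 and 4 the integrand is 5*t**(5/2)/2·t^(s-1)

on [0, 3/2): 5*t
on [3/2, 4): 5*t**(5/2)/2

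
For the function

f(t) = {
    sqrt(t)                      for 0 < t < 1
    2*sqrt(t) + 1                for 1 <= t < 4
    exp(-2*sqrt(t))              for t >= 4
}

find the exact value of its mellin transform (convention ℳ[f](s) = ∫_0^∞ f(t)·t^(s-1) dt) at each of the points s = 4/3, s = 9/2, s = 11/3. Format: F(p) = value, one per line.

the power substitution comes off first: t on [0, 1); 2*t + 1 on [1, 2); exp(-2*t) on [2, ∞)
along the cuts 1, 4, ℳ[f](s) splits into 3 integrals
segment [0, 1) carries sqrt(t); integrate it
between 1 and 4 the integrand is (2*sqrt(t) + 1)·t^(s-1)
∫ over [4, ∞) of exp(-2*sqrt(t))·t^(s-1) joins the sum

F(4/3) = -57/44 + 2**(1/3)*uppergamma(8/3, 4)/4 + 129*2**(2/3)/11
F(9/2) = 16831*exp(-4)/2 + 23533/45
F(11/3) = -141/275 + 2**(2/3)*uppergamma(22/3, 4)/128 + 43392*2**(1/3)/275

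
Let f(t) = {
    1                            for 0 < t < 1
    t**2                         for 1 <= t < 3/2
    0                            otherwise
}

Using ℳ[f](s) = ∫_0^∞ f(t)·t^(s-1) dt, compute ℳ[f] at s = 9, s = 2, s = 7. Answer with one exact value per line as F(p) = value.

F(9) = 1598419/202752
F(2) = 97/64
F(7) = 138805/32256

decompose at 1; ℳ[f](s) sums the 2 pieces' integrals
segment [0, 1) carries 1; integrate it
∫ over [1, 3/2) of t**2·t^(s-1) joins the sum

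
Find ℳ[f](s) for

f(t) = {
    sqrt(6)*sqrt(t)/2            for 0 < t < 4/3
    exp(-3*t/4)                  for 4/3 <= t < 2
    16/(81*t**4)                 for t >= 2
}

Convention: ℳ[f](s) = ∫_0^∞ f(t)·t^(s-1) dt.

(2/3)**s*(2**s*(s - 4)*(2*s + 1)*uppergamma(s, 1) - 2**s*(s - 4)*(2*s + 1)*uppergamma(s, 3/2) + 2*2**(s + 1/2)*(s - 4) - 3**s*(2*s + 1)/81)/((s - 4)*(2*s + 1))
  -1/2 < Re(s) < 4

undo the common scale on t: sqrt(3)*sqrt(t) on [0, 2/3); exp(-3*t/2) on [2/3, 1); 1/(81*t**4) on [1, ∞)
reversing the common scale on t: sqrt(t) on [0, 2); exp(-t/2) on [2, 3); t**(-4) on [3, ∞)
slice at 4/3, 2, transform all 3 pieces, and sum them
over [0, 4/3), the kernel integral of sqrt(6)*sqrt(t)/2 enters the sum
∫ exp(-3*t/4)·t^(s-1) over [4/3, 2)
[2, ∞) adds the kernel integral of 16/(81*t**4)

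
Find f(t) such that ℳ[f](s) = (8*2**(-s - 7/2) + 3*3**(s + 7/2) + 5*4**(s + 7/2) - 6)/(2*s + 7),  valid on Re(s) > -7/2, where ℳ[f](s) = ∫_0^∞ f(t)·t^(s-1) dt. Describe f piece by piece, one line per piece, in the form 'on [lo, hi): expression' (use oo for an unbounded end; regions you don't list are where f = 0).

on [0, 1/2): 5*t**(7/2)
on [1/2, 1): t**(7/2)
on [1, 3): 4*t**(7/2)
on [3, 4): 5*t**(7/2)/2

cuts at 1/2, 1, 3: linearity sums the 4 kernel integrals
[0, 1/2) adds the kernel integral of 5*t**(7/2)
piece [1/2, 1): integrate t**(7/2) against the kernel
over [1, 3), the kernel integral of 4*t**(7/2) enters the sum
for t in [3, 4): the term is ∫ 5*t**(7/2)/2·t^(s-1)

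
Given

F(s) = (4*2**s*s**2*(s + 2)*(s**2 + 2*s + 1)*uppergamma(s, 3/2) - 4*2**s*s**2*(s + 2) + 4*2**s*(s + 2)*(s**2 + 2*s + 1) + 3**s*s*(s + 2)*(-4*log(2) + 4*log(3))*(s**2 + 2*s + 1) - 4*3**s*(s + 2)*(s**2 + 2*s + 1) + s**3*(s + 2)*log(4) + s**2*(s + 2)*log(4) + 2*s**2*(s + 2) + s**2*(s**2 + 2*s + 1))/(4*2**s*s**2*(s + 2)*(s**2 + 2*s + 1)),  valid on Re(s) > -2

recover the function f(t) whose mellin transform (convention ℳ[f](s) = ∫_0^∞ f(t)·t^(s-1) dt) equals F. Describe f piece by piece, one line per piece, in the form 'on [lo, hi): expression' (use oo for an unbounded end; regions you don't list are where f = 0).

the 4 pieces separated at 1/2, 1, 3/2 each add one integral
the [0, 1/2) slice contributes ∫ t**2·t^(s-1) dt
between 1/2 and 1 the integrand is t*log(t)·t^(s-1)
the [1, 3/2) slice contributes ∫ log(t)·t^(s-1) dt
on [3/2, ∞) integrate f = exp(-t) against the kernel

on [0, 1/2): t**2
on [1/2, 1): t*log(t)
on [1, 3/2): log(t)
on [3/2, oo): exp(-t)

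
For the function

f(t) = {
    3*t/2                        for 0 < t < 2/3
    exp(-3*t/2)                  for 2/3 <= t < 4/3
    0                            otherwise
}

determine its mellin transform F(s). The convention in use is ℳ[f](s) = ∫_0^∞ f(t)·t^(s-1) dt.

(2/3)**s*((s + 1)*uppergamma(s, 1) - (s + 1)*uppergamma(s, 2) + 1)/(s + 1)
  Re(s) > -1

the common scale on t comes off first: t on [0, 1); exp(-t) on [1, 2)
breakpoints 2/3: one integral from each of the 2 segments
for t in [0, 2/3): the term is ∫ 3*t/2·t^(s-1)
∫ exp(-3*t/2)·t^(s-1) over [2/3, 4/3)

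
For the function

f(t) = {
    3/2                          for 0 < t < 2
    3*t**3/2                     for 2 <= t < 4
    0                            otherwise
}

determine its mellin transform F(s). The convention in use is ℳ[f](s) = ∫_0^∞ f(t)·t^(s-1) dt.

3*2**(s - 1)*(2**(s + 6)*s - 7*s + 3)/(s*(s + 3))
  Re(s) > 0

treat the 2 regions marked off by 2 separately and sum
∫ over [0, 2) of 3/2·t^(s-1) joins the sum
over [2, 4), the kernel integral of 3*t**3/2 enters the sum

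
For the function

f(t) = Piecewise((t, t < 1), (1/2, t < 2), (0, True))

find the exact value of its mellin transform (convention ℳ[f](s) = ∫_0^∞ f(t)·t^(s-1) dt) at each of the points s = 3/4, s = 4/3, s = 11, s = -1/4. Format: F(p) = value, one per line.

cuts at 1: linearity sums the 2 kernel integrals
on [0, 1) integrate f = t against the kernel
∫ 1/2·t^(s-1) over [1, 2)

F(3/4) = -2/21 + 2*2**(3/4)/3
F(4/3) = 3/56 + 3*2**(1/3)/4
F(11) = 12293/132
F(-1/4) = 10/3 - 2**(3/4)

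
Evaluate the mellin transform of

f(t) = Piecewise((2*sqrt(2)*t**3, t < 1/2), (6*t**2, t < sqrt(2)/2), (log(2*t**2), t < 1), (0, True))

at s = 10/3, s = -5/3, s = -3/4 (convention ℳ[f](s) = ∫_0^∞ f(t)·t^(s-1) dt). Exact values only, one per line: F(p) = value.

peel off the power substitution: 2*sqrt(2)*t**(3/2) on [0, 1/4); 6*t on [1/4, 1/2); log(2*t) on [1/2, 1)
back out the common scale on t: t**(3/2) on [0, 1/2); 3*t on [1/2, 1); log(t) on [1, 2)
cuts at 1/2, sqrt(2)/2: linearity sums the 3 kernel integrals
segment 0 to 1/2 holds 2*sqrt(2)*t**3; add its integral
on [1/2, sqrt(2)/2) integrate f = 6*t**2 against the kernel
the [sqrt(2)/2, 1) slice contributes ∫ log(2*t**2)·t^(s-1) dt

F(10/3) = -9/50 - 9*2**(2/3)/512 + 3*2**(1/6)/608 + 3*log(2)/10 + 297*2**(1/3)/1600
F(-5/3) = -9*2**(2/3) - 18/25 - 3*log(2)/5 + 3*2**(1/6)/4 + 243*2**(5/6)/25
F(-3/4) = -32/9 - 6*2**(3/4)/5 - 4*log(2)/3 + 2*2**(1/4)/9 + 268*2**(3/8)/45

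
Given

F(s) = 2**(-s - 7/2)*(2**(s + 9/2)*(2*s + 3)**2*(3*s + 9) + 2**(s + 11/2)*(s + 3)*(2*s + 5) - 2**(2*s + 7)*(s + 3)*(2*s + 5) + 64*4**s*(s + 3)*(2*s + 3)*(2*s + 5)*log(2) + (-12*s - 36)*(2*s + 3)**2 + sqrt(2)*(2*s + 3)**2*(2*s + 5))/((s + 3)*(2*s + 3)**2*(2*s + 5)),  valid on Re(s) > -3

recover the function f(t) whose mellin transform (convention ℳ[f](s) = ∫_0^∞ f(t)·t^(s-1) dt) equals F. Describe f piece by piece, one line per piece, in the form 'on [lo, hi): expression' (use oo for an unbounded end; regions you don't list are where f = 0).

undo the shared t-power: t**2 on [0, 1/2); 3*t**(3/2) on [1/2, 1); sqrt(t)*log(t) on [1, 2)
remove the shared t-power first: t**(3/2) on [0, 1/2); 3*t on [1/2, 1); log(t) on [1, 2)
slice at 1/2, 1, transform all 3 pieces, and sum them
∫ t**3·t^(s-1) over [0, 1/2)
piece [1/2, 1): integrate 3*t**(5/2) against the kernel
between 1 and 2 the integrand is t**(3/2)*log(t)·t^(s-1)

on [0, 1/2): t**3
on [1/2, 1): 3*t**(5/2)
on [1, 2): t**(3/2)*log(t)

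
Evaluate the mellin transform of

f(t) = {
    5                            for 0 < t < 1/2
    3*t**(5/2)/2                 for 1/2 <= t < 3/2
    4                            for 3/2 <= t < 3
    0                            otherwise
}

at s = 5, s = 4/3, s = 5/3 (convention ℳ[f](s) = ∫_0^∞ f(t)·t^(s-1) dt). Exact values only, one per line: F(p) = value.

linearity at 1/2, 3/2 turns ℳ[f](s) into 3 summed integrals
over [0, 1/2), the kernel integral of 5 enters the sum
segment 1/2 to 3/2 holds 3*t**(5/2)/2; add its integral
segment [3/2, 3) carries 4; integrate it

F(5) = -sqrt(2)/1280 + 2187*sqrt(6)/1280 + 30137/160
F(4/3) = 3*2**(2/3)*(-552*3**(1/3) - 3*sqrt(2) + 230 + 81*sqrt(2)*3**(5/6) + 1104*6**(1/3))/736
F(5/3) = 3*2**(1/3)*(-480*3**(2/3) - 3*sqrt(2) + 200 + 243*sqrt(2)*3**(1/6) + 960*6**(2/3))/800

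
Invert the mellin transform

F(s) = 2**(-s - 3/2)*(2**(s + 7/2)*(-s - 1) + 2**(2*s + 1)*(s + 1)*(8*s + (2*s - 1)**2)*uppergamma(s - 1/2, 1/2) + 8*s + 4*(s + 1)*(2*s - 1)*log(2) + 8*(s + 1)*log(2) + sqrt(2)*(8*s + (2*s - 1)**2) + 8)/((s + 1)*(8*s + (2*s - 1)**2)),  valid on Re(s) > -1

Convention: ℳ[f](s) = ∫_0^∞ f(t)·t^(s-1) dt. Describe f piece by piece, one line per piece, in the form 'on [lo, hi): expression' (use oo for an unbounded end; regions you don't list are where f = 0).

undo the shared t-power: sqrt(t) on [0, 1/2); log(t) on [1/2, 1); exp(-t/2)/t on [1, ∞)
remove the shared t-power first: t**(3/2) on [0, 1/2); t*log(t) on [1/2, 1); exp(-t/2) on [1, ∞)
the 3 pieces separated at 1/2, 1 each add one integral
∫ t·t^(s-1) over [0, 1/2)
on [1/2, 1): add ∫ sqrt(t)*log(t)·t^(s-1) dt
on [1, ∞) integrate f = exp(-t/2)/sqrt(t) against the kernel

on [0, 1/2): t
on [1/2, 1): sqrt(t)*log(t)
on [1, oo): exp(-t/2)/sqrt(t)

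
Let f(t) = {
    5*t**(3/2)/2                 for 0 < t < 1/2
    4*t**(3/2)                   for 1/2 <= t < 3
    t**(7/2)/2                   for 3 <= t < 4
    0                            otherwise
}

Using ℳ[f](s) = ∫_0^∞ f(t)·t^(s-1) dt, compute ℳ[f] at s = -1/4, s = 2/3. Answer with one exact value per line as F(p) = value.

F(-1/4) = -3*2**(3/4)/10 + 354*3**(1/4)/65 + 128*sqrt(2)/13
F(2/3) = -9*2**(5/6)/104 + 2241*3**(1/6)/325 + 768*2**(1/3)/25

the 3 pieces separated at 1/2, 3 each add one integral
over [0, 1/2), the kernel integral of 5*t**(3/2)/2 enters the sum
∫ 4*t**(3/2)·t^(s-1) over [1/2, 3)
on [3, 4): add ∫ t**(7/2)/2·t^(s-1) dt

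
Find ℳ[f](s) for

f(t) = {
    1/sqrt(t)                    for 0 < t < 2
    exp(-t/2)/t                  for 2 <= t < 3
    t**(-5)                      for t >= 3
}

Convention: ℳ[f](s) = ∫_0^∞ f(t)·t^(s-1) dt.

(243*2**s*(s - 5)*(2*s - 1)*uppergamma(s - 1, 1) - 243*2**s*(s - 5)*(2*s - 1)*uppergamma(s - 1, 3/2) + 243*2**(s + 3/2)*(s - 5) + 2*3**s*(1 - 2*s))/(486*(s - 5)*(2*s - 1))
  1/2 < Re(s) < 5

strip the shared t-power: sqrt(t) on [0, 2); exp(-t/2) on [2, 3); t**(-4) on [3, ∞)
linearity at 2, 3 turns ℳ[f](s) into 3 summed integrals
segment [0, 2) carries 1/sqrt(t); integrate it
on [2, 3) integrate f = exp(-t/2)/t against the kernel
segment [3, ∞) carries t**(-5); integrate it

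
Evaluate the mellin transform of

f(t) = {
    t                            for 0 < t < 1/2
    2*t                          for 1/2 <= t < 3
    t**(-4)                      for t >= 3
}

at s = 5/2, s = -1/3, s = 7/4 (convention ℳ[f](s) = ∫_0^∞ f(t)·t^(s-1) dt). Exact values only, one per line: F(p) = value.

F(5/2) = sqrt(2)*(-27 + 11720*sqrt(6))/1512
F(-1/3) = 2**(1/3)*(-3159 + 6320*6**(2/3))/4212
F(7/4) = 2**(1/4)*(-243 + 17540*6**(3/4))/5346

slice at 1/2, 3, transform all 3 pieces, and sum them
segment [0, 1/2) carries t; integrate it
on [1/2, 3): add ∫ 2*t·t^(s-1) dt
on [3, ∞) integrate f = t**(-4) against the kernel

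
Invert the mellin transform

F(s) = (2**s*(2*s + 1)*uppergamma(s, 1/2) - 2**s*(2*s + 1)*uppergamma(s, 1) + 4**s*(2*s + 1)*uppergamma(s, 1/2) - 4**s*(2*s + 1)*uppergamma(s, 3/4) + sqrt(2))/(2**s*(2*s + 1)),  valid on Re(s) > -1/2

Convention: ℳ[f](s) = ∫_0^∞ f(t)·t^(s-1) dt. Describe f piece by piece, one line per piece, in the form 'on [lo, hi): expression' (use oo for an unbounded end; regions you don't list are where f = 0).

on [0, 1/2): sqrt(t)
on [1/2, 1): exp(-t)
on [1, 3/2): exp(-t/2)

linearity at 1/2, 1 turns ℳ[f](s) into 3 summed integrals
∫ sqrt(t)·t^(s-1) over [0, 1/2)
on [1/2, 1) integrate f = exp(-t) against the kernel
the [1, 3/2) slice contributes ∫ exp(-t/2)·t^(s-1) dt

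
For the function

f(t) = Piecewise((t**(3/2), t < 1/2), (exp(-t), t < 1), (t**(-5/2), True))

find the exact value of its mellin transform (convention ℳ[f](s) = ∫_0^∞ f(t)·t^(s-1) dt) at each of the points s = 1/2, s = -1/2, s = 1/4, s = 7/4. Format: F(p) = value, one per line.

F(1/2) = -sqrt(pi)*erfc(1) + sqrt(pi)*erfc(sqrt(2)/2) + 5/8
F(-1/2) = -2*sqrt(pi)*erfc(sqrt(2)/2) - 2*exp(-1) + 2*sqrt(pi)*erfc(1) + 5/6 + 2*sqrt(2)*exp(-1/2)
F(1/4) = -uppergamma(1/4, 1) + 2**(1/4)/7 + 4/9 + uppergamma(1/4, 1/2)
F(7/4) = -uppergamma(7/4, 1) + 2**(3/4)/52 + uppergamma(7/4, 1/2) + 4/3

linearity at 1/2, 1 turns ℳ[f](s) into 3 summed integrals
over [0, 1/2), the kernel integral of t**(3/2) enters the sum
between 1/2 and 1 the integrand is exp(-t)·t^(s-1)
over [1, ∞), the kernel integral of t**(-5/2) enters the sum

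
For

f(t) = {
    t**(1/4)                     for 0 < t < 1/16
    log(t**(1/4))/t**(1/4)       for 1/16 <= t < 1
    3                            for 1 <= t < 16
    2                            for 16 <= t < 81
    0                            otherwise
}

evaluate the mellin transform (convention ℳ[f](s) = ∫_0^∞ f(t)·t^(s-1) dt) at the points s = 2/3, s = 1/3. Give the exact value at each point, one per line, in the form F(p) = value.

remove the power substitution first: sqrt(t) on [0, 1/4); log(sqrt(t))/sqrt(t) on [1/4, 1); 3 on [1, 4); …
invert the power substitution to get t on [0, 1/2); log(t)/t on [1/2, 1); 3 on [1, 2); …
along the cuts 1/16, 1, 16, ℳ[f](s) splits into 4 integrals
∫ t**(1/4)·t^(s-1) over [0, 1/16)
∫ log(t**(1/4))/t**(1/4)·t^(s-1) over [1/16, 1)
on [1, 16) integrate f = 3 against the kernel
[16, 81) adds the kernel integral of 2

F(2/3) = -297/50 + 3*2**(1/3)*log(2)/5 + 471*2**(1/3)/1100 + 6*2**(2/3) + 27*3**(2/3)
F(1/3) = -45 + 6*2**(2/3)*log(2) + 6*2**(1/3) + 18*3**(1/3) + 255*2**(2/3)/14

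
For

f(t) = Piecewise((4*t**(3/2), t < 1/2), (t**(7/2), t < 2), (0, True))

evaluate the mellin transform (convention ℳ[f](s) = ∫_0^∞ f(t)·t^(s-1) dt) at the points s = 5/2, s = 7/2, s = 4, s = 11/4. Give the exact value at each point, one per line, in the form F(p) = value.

cuts at 1/2: linearity sums the 2 kernel integrals
segment 0 to 1/2 holds 4*t**(3/2); add its integral
[1/2, 2) adds the kernel integral of t**(7/2)

F(5/2) = 1373/128
F(7/2) = 82027/4480
F(4) = 360677*sqrt(2)/21120
F(11/4) = 2**(1/4)*(383*sqrt(2) + 139264)/13600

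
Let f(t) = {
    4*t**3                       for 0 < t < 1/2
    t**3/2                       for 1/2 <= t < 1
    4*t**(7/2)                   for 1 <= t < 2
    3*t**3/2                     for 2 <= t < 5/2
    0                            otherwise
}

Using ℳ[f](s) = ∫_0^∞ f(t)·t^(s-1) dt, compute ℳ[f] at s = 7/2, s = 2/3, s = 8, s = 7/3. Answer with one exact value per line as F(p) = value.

F(7/2) = -24569*sqrt(2)/1664 + 6611/91 + 46875*sqrt(10)/1664
F(2/3) = -36*2**(2/3)/11 - 453/550 + 21*2**(1/3)/352 + 1125*2**(1/3)*5**(2/3)/352 + 384*2**(1/6)/25
F(8) = 16384*sqrt(2)/23 + 1539710233/518144
F(7/3) = -9*2**(1/3) - 663/1120 + 21*2**(2/3)/2048 + 28125*2**(2/3)*5**(1/3)/2048 + 768*2**(5/6)/35

cuts at 1/2, 1, 2: linearity sums the 4 kernel integrals
∫ over [0, 1/2) of 4*t**3·t^(s-1) joins the sum
for t in [1/2, 1): the term is ∫ t**3/2·t^(s-1)
piece [1, 2): integrate 4*t**(7/2) against the kernel
segment 2 to 5/2 holds 3*t**3/2; add its integral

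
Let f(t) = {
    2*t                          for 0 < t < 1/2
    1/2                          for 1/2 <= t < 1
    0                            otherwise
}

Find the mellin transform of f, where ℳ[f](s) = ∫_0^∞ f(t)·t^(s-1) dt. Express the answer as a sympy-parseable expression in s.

(2**s*(s + 1) + s - 1)/(2*2**s*s*(s + 1))
  Re(s) > -1

remove the common scale on t first: t on [0, 1); 1/2 on [1, 2)
treat the 2 regions marked off by 1/2 separately and sum
for t in [0, 1/2): the term is ∫ 2*t·t^(s-1)
segment [1/2, 1) carries 1/2; integrate it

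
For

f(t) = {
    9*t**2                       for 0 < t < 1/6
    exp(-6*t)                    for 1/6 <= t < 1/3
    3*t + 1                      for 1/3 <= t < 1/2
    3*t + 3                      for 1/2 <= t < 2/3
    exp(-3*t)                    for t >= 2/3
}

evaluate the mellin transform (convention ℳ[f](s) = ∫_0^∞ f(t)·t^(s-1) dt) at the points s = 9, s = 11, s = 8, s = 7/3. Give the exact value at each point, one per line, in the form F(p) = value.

F(9) = (217009980*E + 267949573*exp(2) + 301364743680)*exp(-2)/19953838080
F(11) = (1035541011*exp(2) + 5642265772*E + 31395128134656)*exp(-2)/207519916032
F(8) = (4932000*E + 13477999*exp(2) + 3414960000)*exp(-2)/604661760
F(7/3) = 6**(2/3)*(-14040*3**(1/3) - 5304*2**(1/3) - 1820*uppergamma(7/3, 2) + 105 + 1820*uppergamma(7/3, 1) + 7280*2**(1/3)*uppergamma(7/3, 2) + 54912*2**(2/3))/393120

peel off the common scale on t: 9*t**2/4 on [0, 1/3); exp(-3*t) on [1/3, 2/3); 3*t/2 + 1 on [2/3, 1); …
undo the common scale on t: t**2 on [0, 1/2); exp(-2*t) on [1/2, 1); t + 1 on [1, 3/2); …
decompose at 1/6, 1/3, 1/2, 2/3; ℳ[f](s) sums the 5 pieces' integrals
∫ 9*t**2·t^(s-1) over [0, 1/6)
segment [1/6, 1/3) carries exp(-6*t); integrate it
the [1/3, 1/2) slice contributes ∫ (3*t + 1)·t^(s-1) dt
∫ (3*t + 3)·t^(s-1) over [1/2, 2/3)
on [2/3, ∞) integrate f = exp(-3*t) against the kernel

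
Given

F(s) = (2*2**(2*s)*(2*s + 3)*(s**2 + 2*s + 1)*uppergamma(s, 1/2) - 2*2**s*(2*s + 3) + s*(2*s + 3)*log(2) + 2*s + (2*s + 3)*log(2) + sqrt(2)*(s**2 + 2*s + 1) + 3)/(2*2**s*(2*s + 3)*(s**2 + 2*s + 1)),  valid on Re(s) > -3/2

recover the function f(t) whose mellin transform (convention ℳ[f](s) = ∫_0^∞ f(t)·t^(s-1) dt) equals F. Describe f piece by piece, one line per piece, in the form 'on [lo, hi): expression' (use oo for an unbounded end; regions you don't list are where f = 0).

on [0, 1/2): t**(3/2)
on [1/2, 1): t*log(t)
on [1, oo): exp(-t/2)

breakpoints 1/2, 1: one integral from each of the 3 segments
∫ over [0, 1/2) of t**(3/2)·t^(s-1) joins the sum
the [1/2, 1) slice contributes ∫ t*log(t)·t^(s-1) dt
the [1, ∞) slice contributes ∫ exp(-t/2)·t^(s-1) dt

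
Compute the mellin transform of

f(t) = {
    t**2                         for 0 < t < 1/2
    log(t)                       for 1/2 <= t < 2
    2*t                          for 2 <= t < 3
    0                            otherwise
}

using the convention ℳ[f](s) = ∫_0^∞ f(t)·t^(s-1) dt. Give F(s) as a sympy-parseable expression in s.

(-16*2**(2*s)*s**2*(s + 2) + 4*2**(2*s)*s*(s + 1)*(s + 2)*log(2) - 4*2**(2*s)*(s + 1)*(s + 2) + 24*6**s*s**2*(s + 2) + s**2*(s + 1) + 4*s*(s + 1)*(s + 2)*log(2) + 4*(s + 1)*(s + 2))/(4*2**s*s**2*(s + 1)*(s + 2))
  Re(s) > -2

strip the shared t-power: t**3 on [0, 1/2); t*log(t) on [1/2, 2); 2*t**2 on [2, 3)
reversing the shared t-power: t**4 on [0, 1/2); t**2*log(t) on [1/2, 2); 2*t**3 on [2, 3)
undo the shared t-power: t**2 on [0, 1/2); log(t) on [1/2, 2); 2*t on [2, 3)
f breaks at 1/2, 2 into 3 integrals to sum
∫ t**2·t^(s-1) over [0, 1/2)
between 1/2 and 2 the integrand is log(t)·t^(s-1)
over [2, 3), the kernel integral of 2*t enters the sum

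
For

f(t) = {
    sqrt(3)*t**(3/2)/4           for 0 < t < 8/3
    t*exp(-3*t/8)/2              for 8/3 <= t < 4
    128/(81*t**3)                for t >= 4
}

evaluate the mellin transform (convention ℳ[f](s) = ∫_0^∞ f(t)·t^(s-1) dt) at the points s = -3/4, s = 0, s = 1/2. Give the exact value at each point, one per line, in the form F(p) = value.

undo the common scale on t: sqrt(6)*t**(3/2)/2 on [0, 4/3); t*exp(-3*t/4) on [4/3, 2); 16/(81*t**3) on [2, ∞)
the shared t-power comes off first: sqrt(6)*sqrt(t)/2 on [0, 4/3); exp(-3*t/4) on [4/3, 2); 16/(81*t**4) on [2, ∞)
undo the common scale on t: sqrt(t) on [0, 2); exp(-t/2) on [2, 3); t**(-4) on [3, ∞)
split f at 8/3, 4: ℳ[f](s) collects 3 kernel integrals
the [0, 8/3) slice contributes ∫ sqrt(3)*t**(3/2)/4·t^(s-1) dt
the [8/3, 4) slice contributes ∫ t*exp(-3*t/8)/2·t^(s-1) dt
∫ over [4, ∞) of 128/(81*t**3)·t^(s-1) joins the sum

F(-3/4) = -6**(3/4)*uppergamma(1/4, 3/2)/6 + 2*sqrt(2)/1215 + 6**(3/4)*uppergamma(1/4, 1)/6 + 4*2**(1/4)*3**(3/4)/9
F(0) = -4*exp(-3/2)/3 + 2/243 + 4*exp(-1)/3 + 8*sqrt(2)/9
F(1/2) = -8*exp(-3/2)/3 - 4*sqrt(6)*sqrt(pi)*erfc(sqrt(6)/2)/9 + 8/405 + 4*sqrt(6)*sqrt(pi)*erfc(1)/9 + 8*sqrt(6)*exp(-1)/9 + 8*sqrt(3)/9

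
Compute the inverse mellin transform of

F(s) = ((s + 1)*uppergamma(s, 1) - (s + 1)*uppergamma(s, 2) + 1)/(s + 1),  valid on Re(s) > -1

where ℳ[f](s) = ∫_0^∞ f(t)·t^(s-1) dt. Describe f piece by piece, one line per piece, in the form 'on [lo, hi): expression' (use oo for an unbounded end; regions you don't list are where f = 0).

on [0, 1): t
on [1, 2): exp(-t)

split f at 1: ℳ[f](s) collects 2 kernel integrals
segment 0 to 1 holds t; add its integral
the [1, 2) slice contributes ∫ exp(-t)·t^(s-1) dt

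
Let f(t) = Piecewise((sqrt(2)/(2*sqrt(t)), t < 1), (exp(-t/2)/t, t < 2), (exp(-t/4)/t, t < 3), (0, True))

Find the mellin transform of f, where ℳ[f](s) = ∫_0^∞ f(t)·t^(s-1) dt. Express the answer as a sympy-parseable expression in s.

(2**(2*s)*(2*s - 1)*uppergamma(s - 1, 1/2) - 2**(2*s)*(2*s - 1)*uppergamma(s - 1, 3/4) + 2**(s + 1)*(2*s - 1)*uppergamma(s - 1, 1/2) - 2**(s + 1)*(2*s - 1)*uppergamma(s - 1, 1) + 4*sqrt(2))/(4*(2*s - 1))
  Re(s) > 1/2

remove the shared t-power first: sqrt(2)*sqrt(t)/2 on [0, 1); exp(-t/2) on [1, 2); exp(-t/4) on [2, 3)
the common scale on t comes off first: sqrt(t) on [0, 1/2); exp(-t) on [1/2, 1); exp(-t/2) on [1, 3/2)
along the cuts 1, 2, ℳ[f](s) splits into 3 integrals
for t in [0, 1): the term is ∫ sqrt(2)/(2*sqrt(t))·t^(s-1)
∫ over [1, 2) of exp(-t/2)/t·t^(s-1) joins the sum
piece [2, 3): integrate exp(-t/4)/t against the kernel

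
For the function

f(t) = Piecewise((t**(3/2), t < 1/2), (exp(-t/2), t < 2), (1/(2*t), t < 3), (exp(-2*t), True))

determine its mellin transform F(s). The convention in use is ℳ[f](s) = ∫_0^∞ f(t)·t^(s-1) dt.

(12*24**s*(s - 1)*(2*s + 3)*uppergamma(s, 1/4) - 12*24**s*(s - 1)*(2*s + 3)*uppergamma(s, 1) - 3*24**s*(2*s + 3) + 2*36**s*(2*s + 3) + 12*6**s*(s - 1)*(2*s + 3)*uppergamma(s, 6) + 6*sqrt(2)*6**s*(s - 1))/(12*12**s*(s - 1)*(2*s + 3))
  Re(s) > -3/2

linearity at 1/2, 2, 3 turns ℳ[f](s) into 4 summed integrals
for t in [0, 1/2): the term is ∫ t**(3/2)·t^(s-1)
[1/2, 2) adds the kernel integral of exp(-t/2)
between 2 and 3 the integrand is 1/(2*t)·t^(s-1)
on [3, ∞): add ∫ exp(-2*t)·t^(s-1) dt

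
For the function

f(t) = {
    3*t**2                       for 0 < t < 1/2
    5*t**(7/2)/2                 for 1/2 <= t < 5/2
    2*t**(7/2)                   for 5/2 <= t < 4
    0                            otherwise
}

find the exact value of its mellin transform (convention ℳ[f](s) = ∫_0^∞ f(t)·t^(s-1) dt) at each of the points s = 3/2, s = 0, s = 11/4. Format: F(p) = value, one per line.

F(3/2) = 3*sqrt(2)/56 + 8387/20
F(0) = -5*sqrt(2)/112 + 125*sqrt(10)/112 + 4117/56
F(11/4) = -2**(3/4)/320 + 3*2**(1/4)/152 + 625*2**(3/4)*5**(1/4)/64 + 32768*sqrt(2)/25

the 3 pieces separated at 1/2, 5/2 each add one integral
∫ 3*t**2·t^(s-1) over [0, 1/2)
∫ over [1/2, 5/2) of 5*t**(7/2)/2·t^(s-1) joins the sum
over [5/2, 4), the kernel integral of 2*t**(7/2) enters the sum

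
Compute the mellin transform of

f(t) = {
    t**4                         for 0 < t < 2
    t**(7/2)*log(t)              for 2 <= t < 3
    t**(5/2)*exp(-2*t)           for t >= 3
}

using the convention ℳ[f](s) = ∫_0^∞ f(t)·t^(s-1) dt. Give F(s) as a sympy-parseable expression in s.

strip the shared t-power: t**3 on [0, 2); t**(5/2)*log(t) on [2, 3); t**(3/2)*exp(-2*t) on [3, ∞)
remove the shared t-power first: t**2 on [0, 2); t**(3/2)*log(t) on [2, 3); sqrt(t)*exp(-2*t) on [3, ∞)
invert the shared t-power to get t**(3/2) on [0, 2); t*log(t) on [2, 3); exp(-2*t) on [3, ∞)
the 3 pieces separated at 2, 3 each add one integral
on [0, 2) integrate f = t**4 against the kernel
over [2, 3), the kernel integral of t**(7/2)*log(t) enters the sum
on [3, ∞) integrate f = t**(5/2)*exp(-2*t) against the kernel

6**(-s - 5/2)*(-2*12**(s + 5/2)*(s + 5/2)*(2*s + 8)*log(2) - 2*12**(s + 5/2)*(2*s + 8)*log(2) + 2*12**(s + 5/2)*(2*s + 8) + 4*12**(s + 5/2)*sqrt(2)*(2*s + (s + 5/2)**2 + 6) + 3*18**(s + 5/2)*(s + 5/2)*(2*s + 8)*log(3) - 3*18**(s + 5/2)*(2*s + 8) + 3*18**(s + 5/2)*(2*s + 8)*log(3) + 3**(s + 5/2)*(2*s + 8)*(2*s + (s + 5/2)**2 + 6)*uppergamma(s + 5/2, 6))/((2*s + 8)*(2*s + (s + 5/2)**2 + 6))
  Re(s) > -4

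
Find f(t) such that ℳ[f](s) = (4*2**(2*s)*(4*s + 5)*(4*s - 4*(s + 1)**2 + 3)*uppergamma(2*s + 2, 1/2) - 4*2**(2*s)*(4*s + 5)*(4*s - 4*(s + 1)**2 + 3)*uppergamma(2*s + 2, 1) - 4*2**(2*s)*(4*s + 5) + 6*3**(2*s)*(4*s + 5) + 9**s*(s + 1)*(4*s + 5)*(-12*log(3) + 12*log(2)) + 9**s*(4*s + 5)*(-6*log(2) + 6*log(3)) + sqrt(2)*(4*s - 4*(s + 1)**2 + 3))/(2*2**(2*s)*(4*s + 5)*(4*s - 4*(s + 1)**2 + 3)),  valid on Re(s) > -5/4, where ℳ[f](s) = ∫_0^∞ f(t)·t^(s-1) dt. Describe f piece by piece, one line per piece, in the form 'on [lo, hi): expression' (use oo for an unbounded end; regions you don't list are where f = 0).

on [0, 1/4): t**(5/4)
on [1/4, 1): t*exp(-sqrt(t))
on [1, 9/4): sqrt(t)*log(sqrt(t))

invert the power substitution to get t**(5/2) on [0, 1/2); t**2*exp(-t) on [1/2, 1); t*log(t) on [1, 3/2)
invert the shared t-power to get sqrt(t) on [0, 1/2); exp(-t) on [1/2, 1); log(t)/t on [1, 3/2)
summing 3 kernel integrals split by 1/4, 1 yields ℳ[f](s)
between 0 and 1/4 the integrand is t**(5/4)·t^(s-1)
between 1/4 and 1 the integrand is t*exp(-sqrt(t))·t^(s-1)
segment 1 to 9/4 holds sqrt(t)*log(sqrt(t)); add its integral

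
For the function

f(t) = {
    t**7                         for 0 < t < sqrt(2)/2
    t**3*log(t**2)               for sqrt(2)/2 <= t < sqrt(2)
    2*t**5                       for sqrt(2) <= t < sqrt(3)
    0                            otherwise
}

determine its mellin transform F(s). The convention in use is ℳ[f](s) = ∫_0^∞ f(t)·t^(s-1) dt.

2**(1/2 - s/2)*(-128*2**s*(s + 3)**2*(s + 7) + 32*2**s*(s + 3)*(s + 5)*(s + 7)*log(2) - 64*2**s*(s + 5)*(s + 7) + 144*6**(s/2 + 1/2)*(s + 3)**2*(s + 7) + (s + 3)**2*(s + 5) + 4*(s + 3)*(s + 5)*(s + 7)*log(2) + 8*(s + 5)*(s + 7))/(16*(s + 3)**2*(s + 5)*(s + 7))
  Re(s) > -7

reversing the power substitution: t**(7/2) on [0, 1/2); t**(3/2)*log(t) on [1/2, 2); 2*t**(5/2) on [2, 3)
undo the shared t-power: t**3 on [0, 1/2); t*log(t) on [1/2, 2); 2*t**2 on [2, 3)
remove the shared t-power first: t**2 on [0, 1/2); log(t) on [1/2, 2); 2*t on [2, 3)
f breaks at sqrt(2)/2, sqrt(2) into 3 integrals to sum
piece [0, sqrt(2)/2): integrate t**7 against the kernel
segment [sqrt(2)/2, sqrt(2)) carries t**3*log(t**2); integrate it
over [sqrt(2), sqrt(3)), the kernel integral of 2*t**5 enters the sum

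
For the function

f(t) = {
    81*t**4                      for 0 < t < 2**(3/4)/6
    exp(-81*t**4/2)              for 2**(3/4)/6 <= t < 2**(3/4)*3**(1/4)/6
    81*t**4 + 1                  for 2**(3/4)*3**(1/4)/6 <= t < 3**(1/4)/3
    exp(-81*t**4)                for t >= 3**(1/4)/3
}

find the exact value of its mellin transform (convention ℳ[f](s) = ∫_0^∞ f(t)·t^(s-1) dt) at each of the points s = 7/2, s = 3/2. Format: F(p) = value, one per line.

F(7/2) = 2**(1/8)*sqrt(3)*(-204*3**(7/8) - 210*2**(3/4)*uppergamma(7/8, 3/4) + 105*2**(7/8)*uppergamma(7/8, 3) + 28 + 210*2**(3/4)*uppergamma(7/8, 1/4) + 288*6**(7/8))/68040
F(3/2) = 2**(5/8)*sqrt(3)*(-124*3**(3/8) - 33*2**(3/4)*uppergamma(3/8, 3/4) + 33*2**(3/8)*uppergamma(3/8, 3) + 12 + 33*2**(3/4)*uppergamma(3/8, 1/4) + 160*6**(3/8))/2376

invert the common scale on t to get t**4 on [0, 2**(3/4)/2); exp(-t**4/2) on [2**(3/4)/2, 2**(3/4)*3**(1/4)/2); t**4 + 1 on [2**(3/4)*3**(1/4)/2, 3**(1/4)); …
back out the power substitution: t**2 on [0, sqrt(2)/2); exp(-t**2/2) on [sqrt(2)/2, sqrt(6)/2); t**2 + 1 on [sqrt(6)/2, sqrt(3)); …
remove the power substitution first: t on [0, 1/2); exp(-t/2) on [1/2, 3/2); t + 1 on [3/2, 3); …
treat the 4 regions marked off by 2**(3/4)/6, 2**(3/4)*3**(1/4)/6, 3**(1/4)/3 separately and sum
on [0, 2**(3/4)/6): add ∫ 81*t**4·t^(s-1) dt
segment [2**(3/4)/6, 2**(3/4)*3**(1/4)/6) carries exp(-81*t**4/2); integrate it
for t in [2**(3/4)*3**(1/4)/6, 3**(1/4)/3): the term is ∫ (81*t**4 + 1)·t^(s-1)
segment 3**(1/4)/3 to ∞ holds exp(-81*t**4); add its integral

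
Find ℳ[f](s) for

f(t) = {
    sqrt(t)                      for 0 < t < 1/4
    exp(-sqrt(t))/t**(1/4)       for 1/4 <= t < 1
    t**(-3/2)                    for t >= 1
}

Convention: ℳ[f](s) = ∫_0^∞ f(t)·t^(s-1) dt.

2**(-2*s - 1/2)*(2**(2*s + 3/2)*(-2*s - 1) + 2**(2*s + 3/2)*(2*s - 3)*(2*s + 1)*uppergamma(2*s - 1/2, 1/2) - 2**(2*s + 3/2)*(2*s - 3)*(2*s + 1)*uppergamma(2*s - 1/2, 1) + sqrt(2)*(2*s - 3))/((2*s - 3)*(2*s + 1))
  -1/2 < Re(s) < 3/2

strip the power substitution: t on [0, 1/2); exp(-t)/sqrt(t) on [1/2, 1); t**(-3) on [1, ∞)
invert the shared t-power to get sqrt(t) on [0, 1/2); exp(-t)/t on [1/2, 1); t**(-7/2) on [1, ∞)
the shared t-power comes off first: t**(3/2) on [0, 1/2); exp(-t) on [1/2, 1); t**(-5/2) on [1, ∞)
f breaks at 1/4, 1 into 3 integrals to sum
∫ sqrt(t)·t^(s-1) over [0, 1/4)
the [1/4, 1) slice contributes ∫ exp(-sqrt(t))/t**(1/4)·t^(s-1) dt
over [1, ∞), the kernel integral of t**(-3/2) enters the sum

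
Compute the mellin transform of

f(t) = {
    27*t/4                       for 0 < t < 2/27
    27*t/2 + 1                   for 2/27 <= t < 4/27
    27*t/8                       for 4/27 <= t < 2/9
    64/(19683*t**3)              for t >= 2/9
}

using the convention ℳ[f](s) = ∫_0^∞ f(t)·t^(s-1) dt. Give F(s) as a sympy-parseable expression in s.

peel off the common scale on t: 9*t/2 on [0, 1/9); 9*t + 1 on [1/9, 2/9); 9*t/4 on [2/9, 1/3); …
peel off the common scale on t: 3*t/2 on [0, 1/3); 3*t + 1 on [1/3, 2/3); 3*t/4 on [2/3, 1); …
remove the common scale on t first: t on [0, 1/2); 2*t + 1 on [1/2, 1); t/2 on [1, 3/2); …
treat the 4 regions marked off by 2/27, 4/27, 2/9 separately and sum
segment 0 to 2/27 holds 27*t/4; add its integral
∫ (27*t/2 + 1)·t^(s-1) over [2/27, 4/27)
segment [4/27, 2/9) carries 27*t/8; integrate it
segment 2/9 to ∞ holds 64/(19683*t**3); add its integral

2**s*(270*2**s*s*(s - 3) + 108*2**s*(s - 3) + 81*3**s*s*(s - 3) - 32*3**s*s*(s + 1) - 162*s*(s - 3) - 108*s + 324)/(108*3**(3*s)*s*(s - 3)*(s + 1))
  -1 < Re(s) < 3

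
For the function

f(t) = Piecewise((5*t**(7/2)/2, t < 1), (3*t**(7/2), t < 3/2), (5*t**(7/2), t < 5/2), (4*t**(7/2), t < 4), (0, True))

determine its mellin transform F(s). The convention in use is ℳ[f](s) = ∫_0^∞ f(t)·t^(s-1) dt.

decompose at 1, 3/2, 5/2; ℳ[f](s) sums the 4 pieces' integrals
segment [0, 1) carries 5*t**(7/2)/2; integrate it
for t in [1, 3/2): the term is ∫ 3*t**(7/2)·t^(s-1)
piece [3/2, 5/2): integrate 5*t**(7/2) against the kernel
the [5/2, 4) slice contributes ∫ 4*t**(7/2)·t^(s-1) dt

(-4*(3/2)**(s + 7/2) + 8*4**(s + 7/2) + 2*(5/2)**(s + 7/2) - 1)/(2*s + 7)
  Re(s) > -7/2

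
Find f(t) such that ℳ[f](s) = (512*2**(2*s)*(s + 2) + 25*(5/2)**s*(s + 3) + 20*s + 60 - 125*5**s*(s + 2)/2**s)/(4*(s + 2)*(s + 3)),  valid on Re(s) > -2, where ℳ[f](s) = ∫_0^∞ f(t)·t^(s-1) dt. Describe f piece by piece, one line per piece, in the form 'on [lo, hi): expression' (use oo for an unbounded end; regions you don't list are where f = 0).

on [0, 1): 6*t**2
on [1, 5/2): t**2
on [5/2, 4): 2*t**3

cuts at 1, 5/2: linearity sums the 3 kernel integrals
segment [0, 1) carries 6*t**2; integrate it
over [1, 5/2), the kernel integral of t**2 enters the sum
[5/2, 4) adds the kernel integral of 2*t**3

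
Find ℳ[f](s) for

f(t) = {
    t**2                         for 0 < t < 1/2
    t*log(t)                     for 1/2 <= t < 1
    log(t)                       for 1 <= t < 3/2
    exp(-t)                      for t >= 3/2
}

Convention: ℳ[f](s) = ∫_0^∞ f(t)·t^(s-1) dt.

(4*2**s*s**2*(s + 2)*(s**2 + 2*s + 1)*uppergamma(s, 3/2) - 4*2**s*s**2*(s + 2) + 4*2**s*(s + 2)*(s**2 + 2*s + 1) + 3**s*s*(s + 2)*(-4*log(2) + 4*log(3))*(s**2 + 2*s + 1) - 4*3**s*(s + 2)*(s**2 + 2*s + 1) + s**3*(s + 2)*log(4) + s**2*(s + 2)*log(4) + 2*s**2*(s + 2) + s**2*(s**2 + 2*s + 1))/(4*2**s*s**2*(s + 2)*(s**2 + 2*s + 1))
  Re(s) > -2

along the cuts 1/2, 1, 3/2, ℳ[f](s) splits into 4 integrals
segment [0, 1/2) carries t**2; integrate it
∫ over [1/2, 1) of t*log(t)·t^(s-1) joins the sum
segment 1 to 3/2 holds log(t); add its integral
the [3/2, ∞) slice contributes ∫ exp(-t)·t^(s-1) dt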